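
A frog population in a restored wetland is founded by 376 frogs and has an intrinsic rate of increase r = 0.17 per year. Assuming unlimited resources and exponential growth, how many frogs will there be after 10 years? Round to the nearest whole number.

2058 frogs

N(t) = N₀·e^(rt) = 376 × e^(0.17×10) = 376 × e^1.7.
e^1.7 ≈ 5.4739, so N ≈ 376 × 5.4739 = 2058.2.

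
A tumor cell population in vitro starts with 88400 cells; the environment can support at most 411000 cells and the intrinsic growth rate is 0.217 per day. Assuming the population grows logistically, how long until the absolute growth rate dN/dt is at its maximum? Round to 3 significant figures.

5.97 days

Logistic growth is fastest at N = K/2 = 205500.
A = (K − N₀)/N₀ = 3.6493. Set K/(1 + A·e^(−rt)) = K/2 → A·e^(−rt) = 1.
e^(−0.217t) = 1/3.6493 = 0.274024, so t = ln(3.6493)/0.217 = 1.2945/0.217 = 5.9656.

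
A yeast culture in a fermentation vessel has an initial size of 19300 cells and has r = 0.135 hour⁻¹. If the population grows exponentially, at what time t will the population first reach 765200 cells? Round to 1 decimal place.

Set N₀·e^(rt) = 765200: e^(0.135·t) = 765200/19300 = 39.648.
0.135·t = ln(39.648) = 3.68, so t = 3.68/0.135 = 27.259.

27.3 hours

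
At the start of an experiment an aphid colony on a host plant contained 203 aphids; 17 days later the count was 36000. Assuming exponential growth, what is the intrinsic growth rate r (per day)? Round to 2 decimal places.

0.30 per day

From N(t) = N₀·e^(rt): e^(r·17) = 36000/203 = 177.34.
r·17 = ln(177.34) = 5.1781, so r = 5.1781/17 = 0.30459.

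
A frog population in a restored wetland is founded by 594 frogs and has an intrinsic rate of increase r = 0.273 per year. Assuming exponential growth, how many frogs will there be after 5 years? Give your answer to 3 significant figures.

2330 frogs

N(t) = N₀·e^(rt) = 594 × e^(0.273×5) = 594 × e^1.365.
e^1.365 ≈ 3.9157, so N ≈ 594 × 3.9157 = 2325.94.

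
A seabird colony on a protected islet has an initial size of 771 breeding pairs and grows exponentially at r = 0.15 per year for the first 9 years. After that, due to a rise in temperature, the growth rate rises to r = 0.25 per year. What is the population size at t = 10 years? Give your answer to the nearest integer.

Phase 1: N(9) = 771·e^(0.15×9) = 771·e^1.35 = 2974.08.
Phase 2 runs for 10 − 9 = 1 years at r = 0.25.
N(10) = 2974.08·e^(0.25×1) = 2974.08·e^0.25 = 3818.79.

3819 breeding pairs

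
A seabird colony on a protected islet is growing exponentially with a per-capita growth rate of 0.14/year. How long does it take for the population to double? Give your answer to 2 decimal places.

Doubling time t_d = ln(2)/r = 0.6931/0.14 = 4.9511.

4.95 years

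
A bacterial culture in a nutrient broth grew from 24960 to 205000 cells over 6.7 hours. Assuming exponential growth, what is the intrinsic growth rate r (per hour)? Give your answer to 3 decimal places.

From N(t) = N₀·e^(rt): e^(r·6.7) = 205000/24960 = 8.2131.
r·6.7 = ln(8.2131) = 2.1057, so r = 2.1057/6.7 = 0.31429.

0.314 per hour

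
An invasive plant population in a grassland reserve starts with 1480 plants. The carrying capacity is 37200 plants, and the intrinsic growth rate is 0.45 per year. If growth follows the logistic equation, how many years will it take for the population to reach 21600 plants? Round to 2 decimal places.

A = (K − N₀)/N₀ = (37200 − 1480)/1480 = 24.135.
Solve 37200/(1 + 24.135·e^(−0.45t)) = 21600: 1 + 24.135·e^(−0.45t) = 1.7222, so e^(−0.45t) = 0.0299241.
−0.45·t = ln(0.0299241) = -3.5091, so t = 3.5091/0.45 = 7.798.

7.80 years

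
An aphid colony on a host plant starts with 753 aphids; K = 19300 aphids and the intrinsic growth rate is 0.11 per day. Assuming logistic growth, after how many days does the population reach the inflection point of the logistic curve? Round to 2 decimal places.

29.13 days

Logistic growth is fastest at N = K/2 = 9650.
A = (K − N₀)/N₀ = 24.631. Set K/(1 + A·e^(−rt)) = K/2 → A·e^(−rt) = 1.
e^(−0.11t) = 1/24.631 = 0.0405996, so t = ln(24.631)/0.11 = 3.204/0.11 = 29.127.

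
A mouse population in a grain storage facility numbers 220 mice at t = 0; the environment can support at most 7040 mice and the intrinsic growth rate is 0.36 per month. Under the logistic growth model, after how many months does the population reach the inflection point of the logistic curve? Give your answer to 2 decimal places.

Logistic growth is fastest at N = K/2 = 3520.
A = (K − N₀)/N₀ = 31. Set K/(1 + A·e^(−rt)) = K/2 → A·e^(−rt) = 1.
e^(−0.36t) = 1/31 = 0.0322581, so t = ln(31)/0.36 = 3.434/0.36 = 9.5389.

9.54 months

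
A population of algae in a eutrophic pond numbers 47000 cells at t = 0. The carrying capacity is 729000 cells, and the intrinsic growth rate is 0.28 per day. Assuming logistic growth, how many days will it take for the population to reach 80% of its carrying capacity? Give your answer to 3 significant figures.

A = (K − N₀)/N₀ = (729000 − 47000)/47000 = 14.511.
Solve 729000/(1 + 14.511·e^(−0.28t)) = 583200: 1 + 14.511·e^(−0.28t) = 1.25, so e^(−0.28t) = 0.0172287.
−0.28·t = ln(0.0172287) = -4.0612, so t = 4.0612/0.28 = 14.504.

14.5 days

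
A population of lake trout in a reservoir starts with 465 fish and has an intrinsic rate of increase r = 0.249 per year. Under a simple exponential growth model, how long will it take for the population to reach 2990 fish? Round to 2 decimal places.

Set N₀·e^(rt) = 2990: e^(0.249·t) = 2990/465 = 6.4301.
0.249·t = ln(6.4301) = 1.861, so t = 1.861/0.249 = 7.4739.

7.47 years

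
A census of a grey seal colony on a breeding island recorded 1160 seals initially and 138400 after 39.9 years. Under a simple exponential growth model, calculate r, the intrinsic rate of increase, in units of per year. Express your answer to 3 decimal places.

0.120 per year

From N(t) = N₀·e^(rt): e^(r·39.9) = 138400/1160 = 119.31.
r·39.9 = ln(119.31) = 4.7817, so r = 4.7817/39.9 = 0.11984.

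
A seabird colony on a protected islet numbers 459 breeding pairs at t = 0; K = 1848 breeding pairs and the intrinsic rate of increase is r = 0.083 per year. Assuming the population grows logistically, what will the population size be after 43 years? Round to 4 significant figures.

A = (K − N₀)/N₀ = (1848 − 459)/459 = 3.0261.
N(t) = K/(1 + A·e^(−rt)) = 1848/(1 + 3.0261×e^(−0.083×43)).
e^(−3.569) = 0.028184; denominator = 1 + 3.0261×0.028184 = 1.0853.
N = 1848/1.0853 = 1702.77.

1703 breeding pairs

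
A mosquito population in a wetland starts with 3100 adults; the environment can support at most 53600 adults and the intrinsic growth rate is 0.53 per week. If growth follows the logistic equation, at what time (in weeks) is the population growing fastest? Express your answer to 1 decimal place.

Logistic growth is fastest at N = K/2 = 26800.
A = (K − N₀)/N₀ = 16.29. Set K/(1 + A·e^(−rt)) = K/2 → A·e^(−rt) = 1.
e^(−0.53t) = 1/16.29 = 0.0613861, so t = ln(16.29)/0.53 = 2.7906/0.53 = 5.2652.

5.3 weeks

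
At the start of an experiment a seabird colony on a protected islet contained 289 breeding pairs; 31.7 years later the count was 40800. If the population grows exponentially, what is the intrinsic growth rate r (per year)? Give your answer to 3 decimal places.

0.156 per year

From N(t) = N₀·e^(rt): e^(r·31.7) = 40800/289 = 141.18.
r·31.7 = ln(141.18) = 4.95, so r = 4.95/31.7 = 0.15615.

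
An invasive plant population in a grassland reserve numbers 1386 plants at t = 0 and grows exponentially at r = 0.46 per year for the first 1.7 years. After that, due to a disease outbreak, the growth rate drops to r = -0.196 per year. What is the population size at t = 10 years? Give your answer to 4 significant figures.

Phase 1: N(1.7) = 1386·e^(0.46×1.7) = 1386·e^0.782 = 3029.57.
Phase 2 runs for 10 − 1.7 = 8.3 years at r = -0.196.
N(10) = 3029.57·e^(-0.196×8.3) = 3029.57·e^-1.627 = 595.486.

595.5 plants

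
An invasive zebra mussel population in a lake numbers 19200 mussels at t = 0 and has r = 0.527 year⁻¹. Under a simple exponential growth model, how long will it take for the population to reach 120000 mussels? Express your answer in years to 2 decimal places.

3.48 years

Set N₀·e^(rt) = 120000: e^(0.527·t) = 120000/19200 = 6.25.
0.527·t = ln(6.25) = 1.8326, so t = 1.8326/0.527 = 3.4774.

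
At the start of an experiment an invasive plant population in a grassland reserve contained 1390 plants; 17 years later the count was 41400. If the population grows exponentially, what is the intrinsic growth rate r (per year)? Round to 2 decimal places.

From N(t) = N₀·e^(rt): e^(r·17) = 41400/1390 = 29.784.
r·17 = ln(29.784) = 3.394, so r = 3.394/17 = 0.19965.

0.20 per year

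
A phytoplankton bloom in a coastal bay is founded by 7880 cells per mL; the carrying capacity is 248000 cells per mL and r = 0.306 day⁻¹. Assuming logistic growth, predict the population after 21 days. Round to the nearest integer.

236341 cells per mL

A = (K − N₀)/N₀ = (248000 − 7880)/7880 = 30.472.
N(t) = K/(1 + A·e^(−rt)) = 248000/(1 + 30.472×e^(−0.306×21)).
e^(−6.426) = 0.0016189; denominator = 1 + 30.472×0.0016189 = 1.0493.
N = 248000/1.0493 = 236341.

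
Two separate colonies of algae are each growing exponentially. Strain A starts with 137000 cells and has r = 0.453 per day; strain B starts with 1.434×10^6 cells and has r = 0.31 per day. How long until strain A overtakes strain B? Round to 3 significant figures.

Set 137000·e^(0.453t) = 1.434×10^6·e^(0.31t).
e^((0.453 − 0.31)t) = 1.434×10^6/137000 → e^(0.143·t) = 10.467.
0.143·t = ln(10.467) = 2.3482, so t = 2.3482/0.143 = 16.421.

16.4 days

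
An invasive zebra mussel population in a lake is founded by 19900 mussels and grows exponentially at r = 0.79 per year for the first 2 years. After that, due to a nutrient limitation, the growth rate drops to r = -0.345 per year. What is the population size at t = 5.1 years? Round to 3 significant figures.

Phase 1: N(2) = 19900·e^(0.79×2) = 19900·e^1.58 = 96613.6.
Phase 2 runs for 5.1 − 2 = 3.1 years at r = -0.345.
N(5.1) = 96613.6·e^(-0.345×3.1) = 96613.6·e^-1.069 = 33155.9.

33200 mussels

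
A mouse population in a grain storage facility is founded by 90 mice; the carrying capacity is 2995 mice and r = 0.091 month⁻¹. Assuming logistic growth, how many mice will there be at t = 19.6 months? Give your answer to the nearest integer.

A = (K − N₀)/N₀ = (2995 − 90)/90 = 32.278.
N(t) = K/(1 + A·e^(−rt)) = 2995/(1 + 32.278×e^(−0.091×19.6)).
e^(−1.784) = 0.16803; denominator = 1 + 32.278×0.16803 = 6.4237.
N = 2995/6.4237 = 466.242.

466 mice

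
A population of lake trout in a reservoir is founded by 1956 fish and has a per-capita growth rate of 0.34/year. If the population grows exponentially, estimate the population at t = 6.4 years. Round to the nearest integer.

N(t) = N₀·e^(rt) = 1956 × e^(0.34×6.4) = 1956 × e^2.176.
e^2.176 ≈ 8.811, so N ≈ 1956 × 8.811 = 17234.3.

17234 fish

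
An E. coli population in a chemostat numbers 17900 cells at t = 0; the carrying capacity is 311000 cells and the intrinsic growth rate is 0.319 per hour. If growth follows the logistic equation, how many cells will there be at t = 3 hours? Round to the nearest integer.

A = (K − N₀)/N₀ = (311000 − 17900)/17900 = 16.374.
N(t) = K/(1 + A·e^(−rt)) = 311000/(1 + 16.374×e^(−0.319×3)).
e^(−0.957) = 0.38404; denominator = 1 + 16.374×0.38404 = 7.2884.
N = 311000/7.2884 = 42670.3.

42670 cells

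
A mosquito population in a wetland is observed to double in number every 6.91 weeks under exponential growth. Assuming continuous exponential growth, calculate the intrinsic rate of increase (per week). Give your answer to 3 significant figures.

0.100 per week

r = ln(2)/t_d = 0.6931/6.91 = 0.10031.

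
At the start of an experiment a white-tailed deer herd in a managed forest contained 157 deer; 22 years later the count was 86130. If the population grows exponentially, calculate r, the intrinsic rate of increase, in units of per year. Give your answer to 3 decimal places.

0.287 per year

From N(t) = N₀·e^(rt): e^(r·22) = 86130/157 = 548.6.
r·22 = ln(548.6) = 6.3074, so r = 6.3074/22 = 0.2867.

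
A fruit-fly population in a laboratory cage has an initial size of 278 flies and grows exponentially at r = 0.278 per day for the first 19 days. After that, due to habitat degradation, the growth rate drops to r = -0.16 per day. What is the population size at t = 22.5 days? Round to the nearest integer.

31245 flies

Phase 1: N(19) = 278·e^(0.278×19) = 278·e^5.282 = 54700.1.
Phase 2 runs for 22.5 − 19 = 3.5 days at r = -0.16.
N(22.5) = 54700.1·e^(-0.16×3.5) = 54700.1·e^-0.56 = 31245.2.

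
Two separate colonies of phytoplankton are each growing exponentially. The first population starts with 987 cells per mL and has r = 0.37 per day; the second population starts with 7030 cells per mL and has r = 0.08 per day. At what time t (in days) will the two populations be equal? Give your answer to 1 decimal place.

Set 987·e^(0.37t) = 7030·e^(0.08t).
e^((0.37 − 0.08)t) = 7030/987 → e^(0.29·t) = 7.1226.
0.29·t = ln(7.1226) = 1.9633, so t = 1.9633/0.29 = 6.7699.

6.8 days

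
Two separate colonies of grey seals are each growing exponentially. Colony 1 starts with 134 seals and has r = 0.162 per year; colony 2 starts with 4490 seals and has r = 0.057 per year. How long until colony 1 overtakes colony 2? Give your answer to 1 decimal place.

33.4 years

Set 134·e^(0.162t) = 4490·e^(0.057t).
e^((0.162 − 0.057)t) = 4490/134 → e^(0.105·t) = 33.507.
0.105·t = ln(33.507) = 3.5118, so t = 3.5118/0.105 = 33.445.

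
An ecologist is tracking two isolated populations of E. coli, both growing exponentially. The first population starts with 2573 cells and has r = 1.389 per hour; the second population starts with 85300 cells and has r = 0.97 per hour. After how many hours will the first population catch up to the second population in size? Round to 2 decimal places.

Set 2573·e^(1.389t) = 85300·e^(0.97t).
e^((1.389 − 0.97)t) = 85300/2573 → e^(0.419·t) = 33.152.
0.419·t = ln(33.152) = 3.5011, so t = 3.5011/0.419 = 8.3559.

8.36 hours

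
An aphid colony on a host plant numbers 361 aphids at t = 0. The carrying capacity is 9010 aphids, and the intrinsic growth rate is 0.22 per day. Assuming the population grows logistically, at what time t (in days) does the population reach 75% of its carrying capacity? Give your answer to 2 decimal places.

A = (K − N₀)/N₀ = (9010 − 361)/361 = 23.958.
Solve 9010/(1 + 23.958·e^(−0.22t)) = 6757.5: 1 + 23.958·e^(−0.22t) = 1.3333, so e^(−0.22t) = 0.013913.
−0.22·t = ln(0.013913) = -4.2749, so t = 4.2749/0.22 = 19.432.

19.43 days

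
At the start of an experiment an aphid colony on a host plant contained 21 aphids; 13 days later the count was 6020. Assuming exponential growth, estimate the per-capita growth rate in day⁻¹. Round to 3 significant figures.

0.435 per day

From N(t) = N₀·e^(rt): e^(r·13) = 6020/21 = 286.67.
r·13 = ln(286.67) = 5.6583, so r = 5.6583/13 = 0.43526.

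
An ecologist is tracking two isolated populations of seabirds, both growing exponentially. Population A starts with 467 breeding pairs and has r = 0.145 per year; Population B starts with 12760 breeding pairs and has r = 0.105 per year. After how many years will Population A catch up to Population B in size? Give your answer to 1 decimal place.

Set 467·e^(0.145t) = 12760·e^(0.105t).
e^((0.145 − 0.105)t) = 12760/467 → e^(0.04·t) = 27.323.
0.04·t = ln(27.323) = 3.3077, so t = 3.3077/0.04 = 82.694.

82.7 years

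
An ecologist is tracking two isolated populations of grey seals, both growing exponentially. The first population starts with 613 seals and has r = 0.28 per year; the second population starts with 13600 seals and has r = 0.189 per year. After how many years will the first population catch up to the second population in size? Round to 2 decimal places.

Set 613·e^(0.28t) = 13600·e^(0.189t).
e^((0.28 − 0.189)t) = 13600/613 → e^(0.091·t) = 22.186.
0.091·t = ln(22.186) = 3.0995, so t = 3.0995/0.091 = 34.06.

34.06 years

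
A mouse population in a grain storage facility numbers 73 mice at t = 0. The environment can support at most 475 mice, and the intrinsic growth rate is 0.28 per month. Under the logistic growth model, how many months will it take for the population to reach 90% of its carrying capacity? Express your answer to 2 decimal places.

A = (K − N₀)/N₀ = (475 − 73)/73 = 5.5068.
Solve 475/(1 + 5.5068·e^(−0.28t)) = 427.5: 1 + 5.5068·e^(−0.28t) = 1.1111, so e^(−0.28t) = 0.0201769.
−0.28·t = ln(0.0201769) = -3.9032, so t = 3.9032/0.28 = 13.94.

13.94 months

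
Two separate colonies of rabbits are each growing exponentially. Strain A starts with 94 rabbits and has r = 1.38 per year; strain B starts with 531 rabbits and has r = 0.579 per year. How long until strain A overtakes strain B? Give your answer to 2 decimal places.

2.16 years

Set 94·e^(1.38t) = 531·e^(0.579t).
e^((1.38 − 0.579)t) = 531/94 → e^(0.801·t) = 5.6489.
0.801·t = ln(5.6489) = 1.7315, so t = 1.7315/0.801 = 2.1616.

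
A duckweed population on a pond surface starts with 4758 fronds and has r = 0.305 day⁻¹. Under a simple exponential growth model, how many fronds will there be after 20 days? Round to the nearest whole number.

N(t) = N₀·e^(rt) = 4758 × e^(0.305×20) = 4758 × e^6.1.
e^6.1 ≈ 445.86, so N ≈ 4758 × 445.86 = 2.121391×10^6.

2121391 fronds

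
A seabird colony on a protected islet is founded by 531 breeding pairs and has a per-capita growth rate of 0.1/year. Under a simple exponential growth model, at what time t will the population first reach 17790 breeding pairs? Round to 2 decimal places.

35.12 years

Set N₀·e^(rt) = 17790: e^(0.1·t) = 17790/531 = 33.503.
0.1·t = ln(33.503) = 3.5116, so t = 3.5116/0.1 = 35.116.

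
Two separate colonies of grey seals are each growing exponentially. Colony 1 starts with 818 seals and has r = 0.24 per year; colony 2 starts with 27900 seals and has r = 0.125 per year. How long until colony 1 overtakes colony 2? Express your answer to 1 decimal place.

Set 818·e^(0.24t) = 27900·e^(0.125t).
e^((0.24 − 0.125)t) = 27900/818 → e^(0.115·t) = 34.108.
0.115·t = ln(34.108) = 3.5295, so t = 3.5295/0.115 = 30.691.

30.7 years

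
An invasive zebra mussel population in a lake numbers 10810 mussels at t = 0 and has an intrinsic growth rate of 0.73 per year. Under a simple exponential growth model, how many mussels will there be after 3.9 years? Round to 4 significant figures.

N(t) = N₀·e^(rt) = 10810 × e^(0.73×3.9) = 10810 × e^2.847.
e^2.847 ≈ 17.236, so N ≈ 10810 × 17.236 = 186321.

186300 mussels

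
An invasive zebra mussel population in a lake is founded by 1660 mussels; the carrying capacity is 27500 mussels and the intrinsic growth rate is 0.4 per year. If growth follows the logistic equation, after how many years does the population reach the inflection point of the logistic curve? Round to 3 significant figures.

6.86 years

Logistic growth is fastest at N = K/2 = 13750.
A = (K − N₀)/N₀ = 15.566. Set K/(1 + A·e^(−rt)) = K/2 → A·e^(−rt) = 1.
e^(−0.4t) = 1/15.566 = 0.0642415, so t = ln(15.566)/0.4 = 2.7451/0.4 = 6.8628.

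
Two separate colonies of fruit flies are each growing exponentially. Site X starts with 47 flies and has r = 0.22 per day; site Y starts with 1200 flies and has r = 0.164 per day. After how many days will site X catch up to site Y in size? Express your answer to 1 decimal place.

Set 47·e^(0.22t) = 1200·e^(0.164t).
e^((0.22 − 0.164)t) = 1200/47 → e^(0.056·t) = 25.532.
0.056·t = ln(25.532) = 3.2399, so t = 3.2399/0.056 = 57.856.

57.9 days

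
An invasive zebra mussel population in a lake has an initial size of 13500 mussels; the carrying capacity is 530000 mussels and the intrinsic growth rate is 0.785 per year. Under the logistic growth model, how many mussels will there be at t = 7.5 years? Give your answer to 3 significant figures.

479000 mussels

A = (K − N₀)/N₀ = (530000 − 13500)/13500 = 38.259.
N(t) = K/(1 + A·e^(−rt)) = 530000/(1 + 38.259×e^(−0.785×7.5)).
e^(−5.888) = 0.0027739; denominator = 1 + 38.259×0.0027739 = 1.1061.
N = 530000/1.1061 = 479149.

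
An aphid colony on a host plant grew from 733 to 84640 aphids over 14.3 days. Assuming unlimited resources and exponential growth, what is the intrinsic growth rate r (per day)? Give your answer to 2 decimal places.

0.33 per day

From N(t) = N₀·e^(rt): e^(r·14.3) = 84640/733 = 115.47.
r·14.3 = ln(115.47) = 4.749, so r = 4.749/14.3 = 0.3321.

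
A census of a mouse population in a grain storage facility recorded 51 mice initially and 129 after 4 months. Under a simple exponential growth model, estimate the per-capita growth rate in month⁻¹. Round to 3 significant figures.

From N(t) = N₀·e^(rt): e^(r·4) = 129/51 = 2.5294.
r·4 = ln(2.5294) = 0.92799, so r = 0.92799/4 = 0.232.

0.232 per month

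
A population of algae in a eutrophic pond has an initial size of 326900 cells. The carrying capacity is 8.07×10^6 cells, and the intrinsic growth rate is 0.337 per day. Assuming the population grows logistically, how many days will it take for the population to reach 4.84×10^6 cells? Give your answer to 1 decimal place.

A = (K − N₀)/N₀ = (8.07×10^6 − 326900)/326900 = 23.686.
Solve 8.07×10^6/(1 + 23.686·e^(−0.337t)) = 4.84×10^6: 1 + 23.686·e^(−0.337t) = 1.6674, so e^(−0.337t) = 0.0281746.
−0.337·t = ln(0.0281746) = -3.5693, so t = 3.5693/0.337 = 10.592.

10.6 days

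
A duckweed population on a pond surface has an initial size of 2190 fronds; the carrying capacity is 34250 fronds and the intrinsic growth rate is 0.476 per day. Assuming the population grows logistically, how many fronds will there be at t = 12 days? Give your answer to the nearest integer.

A = (K − N₀)/N₀ = (34250 − 2190)/2190 = 14.639.
N(t) = K/(1 + A·e^(−rt)) = 34250/(1 + 14.639×e^(−0.476×12)).
e^(−5.712) = 0.0033061; denominator = 1 + 14.639×0.0033061 = 1.0484.
N = 34250/1.0484 = 32668.9.

32669 fronds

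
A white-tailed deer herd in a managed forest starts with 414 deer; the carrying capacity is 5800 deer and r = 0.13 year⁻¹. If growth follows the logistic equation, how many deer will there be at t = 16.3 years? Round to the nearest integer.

A = (K − N₀)/N₀ = (5800 − 414)/414 = 13.01.
N(t) = K/(1 + A·e^(−rt)) = 5800/(1 + 13.01×e^(−0.13×16.3)).
e^(−2.119) = 0.12015; denominator = 1 + 13.01×0.12015 = 2.5631.
N = 5800/2.5631 = 2262.86.

2263 deer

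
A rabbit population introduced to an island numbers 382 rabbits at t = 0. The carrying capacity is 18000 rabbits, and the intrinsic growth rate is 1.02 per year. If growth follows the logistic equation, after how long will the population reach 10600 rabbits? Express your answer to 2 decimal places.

4.11 years

A = (K − N₀)/N₀ = (18000 − 382)/382 = 46.12.
Solve 18000/(1 + 46.12·e^(−1.02t)) = 10600: 1 + 46.12·e^(−1.02t) = 1.6981, so e^(−1.02t) = 0.0151367.
−1.02·t = ln(0.0151367) = -4.1906, so t = 4.1906/1.02 = 4.1085.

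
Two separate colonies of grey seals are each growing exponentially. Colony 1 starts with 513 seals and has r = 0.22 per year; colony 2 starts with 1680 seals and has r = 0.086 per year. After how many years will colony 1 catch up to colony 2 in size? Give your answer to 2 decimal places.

Set 513·e^(0.22t) = 1680·e^(0.086t).
e^((0.22 − 0.086)t) = 1680/513 → e^(0.134·t) = 3.2749.
0.134·t = ln(3.2749) = 1.1863, so t = 1.1863/0.134 = 8.8528.

8.85 years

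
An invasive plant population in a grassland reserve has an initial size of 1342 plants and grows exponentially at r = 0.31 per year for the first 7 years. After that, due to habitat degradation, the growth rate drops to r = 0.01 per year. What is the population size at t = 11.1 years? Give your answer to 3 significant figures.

12200 plants

Phase 1: N(7) = 1342·e^(0.31×7) = 1342·e^2.17 = 11753.6.
Phase 2 runs for 11.1 − 7 = 4.1 years at r = 0.01.
N(11.1) = 11753.6·e^(0.01×4.1) = 11753.6·e^0.041 = 12245.5.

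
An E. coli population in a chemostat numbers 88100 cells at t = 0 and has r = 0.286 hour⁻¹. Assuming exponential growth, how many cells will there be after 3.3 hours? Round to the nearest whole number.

226393 cells

N(t) = N₀·e^(rt) = 88100 × e^(0.286×3.3) = 88100 × e^0.9438.
e^0.9438 ≈ 2.5697, so N ≈ 88100 × 2.5697 = 226393.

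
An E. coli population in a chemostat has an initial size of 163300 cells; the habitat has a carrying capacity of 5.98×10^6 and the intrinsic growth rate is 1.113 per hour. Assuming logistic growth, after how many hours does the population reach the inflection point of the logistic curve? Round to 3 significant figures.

3.21 hours

Logistic growth is fastest at N = K/2 = 2.99×10^6.
A = (K − N₀)/N₀ = 35.62. Set K/(1 + A·e^(−rt)) = K/2 → A·e^(−rt) = 1.
e^(−1.113t) = 1/35.62 = 0.0280743, so t = ln(35.62)/1.113 = 3.5729/1.113 = 3.2102.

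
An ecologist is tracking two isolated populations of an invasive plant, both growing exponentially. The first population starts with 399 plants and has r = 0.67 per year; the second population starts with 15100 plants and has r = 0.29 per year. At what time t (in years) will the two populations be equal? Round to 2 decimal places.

9.56 years

Set 399·e^(0.67t) = 15100·e^(0.29t).
e^((0.67 − 0.29)t) = 15100/399 → e^(0.38·t) = 37.845.
0.38·t = ln(37.845) = 3.6335, so t = 3.6335/0.38 = 9.5618.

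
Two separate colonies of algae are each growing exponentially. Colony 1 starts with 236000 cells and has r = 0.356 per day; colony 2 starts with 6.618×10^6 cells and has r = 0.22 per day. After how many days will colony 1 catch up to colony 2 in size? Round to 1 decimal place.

Set 236000·e^(0.356t) = 6.618×10^6·e^(0.22t).
e^((0.356 − 0.22)t) = 6.618×10^6/236000 → e^(0.136·t) = 28.042.
0.136·t = ln(28.042) = 3.3337, so t = 3.3337/0.136 = 24.513.

24.5 days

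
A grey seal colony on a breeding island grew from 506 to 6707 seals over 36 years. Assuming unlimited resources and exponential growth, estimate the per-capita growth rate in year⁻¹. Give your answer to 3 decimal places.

0.072 per year

From N(t) = N₀·e^(rt): e^(r·36) = 6707/506 = 13.255.
r·36 = ln(13.255) = 2.5844, so r = 2.5844/36 = 0.071788.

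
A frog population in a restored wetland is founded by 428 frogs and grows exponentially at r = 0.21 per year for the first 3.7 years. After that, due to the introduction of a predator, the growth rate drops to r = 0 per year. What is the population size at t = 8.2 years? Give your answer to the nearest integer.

931 frogs

Phase 1: N(3.7) = 428·e^(0.21×3.7) = 428·e^0.777 = 930.873.
Phase 2 runs for 8.2 − 3.7 = 4.5 years at r = 0.
N(8.2) = 930.873·e^(0×4.5) = 930.873·e^-0 = 930.873.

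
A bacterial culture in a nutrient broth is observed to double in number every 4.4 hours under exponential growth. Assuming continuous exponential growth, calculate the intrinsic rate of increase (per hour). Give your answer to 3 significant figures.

r = ln(2)/t_d = 0.6931/4.4 = 0.15753.

0.158 per hour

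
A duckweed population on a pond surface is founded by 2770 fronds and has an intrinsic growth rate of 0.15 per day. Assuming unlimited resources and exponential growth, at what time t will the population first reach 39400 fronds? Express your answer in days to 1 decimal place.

Set N₀·e^(rt) = 39400: e^(0.15·t) = 39400/2770 = 14.224.
0.15·t = ln(14.224) = 2.6549, so t = 2.6549/0.15 = 17.699.

17.7 days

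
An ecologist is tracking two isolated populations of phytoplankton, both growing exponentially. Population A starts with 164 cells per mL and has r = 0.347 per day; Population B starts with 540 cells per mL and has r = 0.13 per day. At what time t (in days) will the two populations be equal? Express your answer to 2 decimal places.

Set 164·e^(0.347t) = 540·e^(0.13t).
e^((0.347 − 0.13)t) = 540/164 → e^(0.217·t) = 3.2927.
0.217·t = ln(3.2927) = 1.1917, so t = 1.1917/0.217 = 5.4917.

5.49 days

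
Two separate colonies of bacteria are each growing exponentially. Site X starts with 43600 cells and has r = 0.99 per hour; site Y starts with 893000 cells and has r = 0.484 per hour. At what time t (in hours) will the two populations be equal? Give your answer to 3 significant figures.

5.97 hours

Set 43600·e^(0.99t) = 893000·e^(0.484t).
e^((0.99 − 0.484)t) = 893000/43600 → e^(0.506·t) = 20.482.
0.506·t = ln(20.482) = 3.0195, so t = 3.0195/0.506 = 5.9674.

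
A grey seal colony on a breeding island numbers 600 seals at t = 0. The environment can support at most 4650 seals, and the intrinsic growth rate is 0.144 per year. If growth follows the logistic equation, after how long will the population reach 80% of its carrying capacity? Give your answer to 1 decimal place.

A = (K − N₀)/N₀ = (4650 − 600)/600 = 6.75.
Solve 4650/(1 + 6.75·e^(−0.144t)) = 3720: 1 + 6.75·e^(−0.144t) = 1.25, so e^(−0.144t) = 0.037037.
−0.144·t = ln(0.037037) = -3.2958, so t = 3.2958/0.144 = 22.888.

22.9 years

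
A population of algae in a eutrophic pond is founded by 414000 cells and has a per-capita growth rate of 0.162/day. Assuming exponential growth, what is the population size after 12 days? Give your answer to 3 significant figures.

N(t) = N₀·e^(rt) = 414000 × e^(0.162×12) = 414000 × e^1.944.
e^1.944 ≈ 6.9866, so N ≈ 414000 × 6.9866 = 2.89247×10^6.

2890000 cells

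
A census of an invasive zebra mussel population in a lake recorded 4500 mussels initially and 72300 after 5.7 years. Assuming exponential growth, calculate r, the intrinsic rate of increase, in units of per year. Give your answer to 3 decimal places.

From N(t) = N₀·e^(rt): e^(r·5.7) = 72300/4500 = 16.067.
r·5.7 = ln(16.067) = 2.7767, so r = 2.7767/5.7 = 0.48715.

0.487 per year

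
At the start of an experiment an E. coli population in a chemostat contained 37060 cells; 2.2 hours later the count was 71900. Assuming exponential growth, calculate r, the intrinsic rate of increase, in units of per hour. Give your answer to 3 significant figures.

0.301 per hour

From N(t) = N₀·e^(rt): e^(r·2.2) = 71900/37060 = 1.9401.
r·2.2 = ln(1.9401) = 0.66274, so r = 0.66274/2.2 = 0.30124.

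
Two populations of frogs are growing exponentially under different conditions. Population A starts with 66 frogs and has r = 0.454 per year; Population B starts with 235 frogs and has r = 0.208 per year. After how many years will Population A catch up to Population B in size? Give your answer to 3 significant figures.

Set 66·e^(0.454t) = 235·e^(0.208t).
e^((0.454 − 0.208)t) = 235/66 → e^(0.246·t) = 3.5606.
0.246·t = ln(3.5606) = 1.2699, so t = 1.2699/0.246 = 5.1623.

5.16 years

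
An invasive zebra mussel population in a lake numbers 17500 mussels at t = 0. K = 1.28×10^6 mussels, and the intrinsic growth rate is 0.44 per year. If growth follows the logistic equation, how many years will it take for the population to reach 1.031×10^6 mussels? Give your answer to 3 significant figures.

13.0 years

A = (K − N₀)/N₀ = (1.28×10^6 − 17500)/17500 = 72.143.
Solve 1.28×10^6/(1 + 72.143·e^(−0.44t)) = 1.031×10^6: 1 + 72.143·e^(−0.44t) = 1.2415, so e^(−0.44t) = 0.00334771.
−0.44·t = ln(0.00334771) = -5.6995, so t = 5.6995/0.44 = 12.953.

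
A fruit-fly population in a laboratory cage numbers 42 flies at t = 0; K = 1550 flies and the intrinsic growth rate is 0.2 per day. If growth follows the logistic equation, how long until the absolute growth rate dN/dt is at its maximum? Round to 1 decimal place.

17.9 days

Logistic growth is fastest at N = K/2 = 775.
A = (K − N₀)/N₀ = 35.905. Set K/(1 + A·e^(−rt)) = K/2 → A·e^(−rt) = 1.
e^(−0.2t) = 1/35.905 = 0.0278515, so t = ln(35.905)/0.2 = 3.5809/0.2 = 17.904.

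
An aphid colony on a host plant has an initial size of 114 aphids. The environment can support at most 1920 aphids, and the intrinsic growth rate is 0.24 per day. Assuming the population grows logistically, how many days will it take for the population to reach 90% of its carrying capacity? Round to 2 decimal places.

20.67 days

A = (K − N₀)/N₀ = (1920 − 114)/114 = 15.842.
Solve 1920/(1 + 15.842·e^(−0.24t)) = 1728: 1 + 15.842·e^(−0.24t) = 1.1111, so e^(−0.24t) = 0.00701366.
−0.24·t = ln(0.00701366) = -4.9599, so t = 4.9599/0.24 = 20.666.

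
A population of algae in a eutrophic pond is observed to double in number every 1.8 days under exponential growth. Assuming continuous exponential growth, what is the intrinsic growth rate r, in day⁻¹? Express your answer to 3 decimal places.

r = ln(2)/t_d = 0.6931/1.8 = 0.38508.

0.385 per day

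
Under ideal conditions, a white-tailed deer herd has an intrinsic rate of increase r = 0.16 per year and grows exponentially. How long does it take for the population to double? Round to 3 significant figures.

Doubling time t_d = ln(2)/r = 0.6931/0.16 = 4.3322.

4.33 years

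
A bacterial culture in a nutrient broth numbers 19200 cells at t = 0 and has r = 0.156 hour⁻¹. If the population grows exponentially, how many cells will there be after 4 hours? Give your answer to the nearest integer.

N(t) = N₀·e^(rt) = 19200 × e^(0.156×4) = 19200 × e^0.624.
e^0.624 ≈ 1.8664, so N ≈ 19200 × 1.8664 = 35834.5.

35834 cells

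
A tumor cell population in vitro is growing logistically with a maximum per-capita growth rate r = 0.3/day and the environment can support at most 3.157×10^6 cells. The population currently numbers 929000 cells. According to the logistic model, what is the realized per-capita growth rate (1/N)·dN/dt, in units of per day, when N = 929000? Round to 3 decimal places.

(1/N)·dN/dt = r(1 − N/K) = 0.3 × (1 − 929000/3.157×10^6).
= 0.3 × 0.70573 = 0.21172.

0.212 per day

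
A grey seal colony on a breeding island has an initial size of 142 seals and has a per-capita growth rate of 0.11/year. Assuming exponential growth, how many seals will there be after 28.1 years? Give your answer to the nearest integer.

3124 seals

N(t) = N₀·e^(rt) = 142 × e^(0.11×28.1) = 142 × e^3.091.
e^3.091 ≈ 21.999, so N ≈ 142 × 21.999 = 3123.87.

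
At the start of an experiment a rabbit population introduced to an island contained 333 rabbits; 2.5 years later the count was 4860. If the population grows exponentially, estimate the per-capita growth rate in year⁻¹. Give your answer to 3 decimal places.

From N(t) = N₀·e^(rt): e^(r·2.5) = 4860/333 = 14.595.
r·2.5 = ln(14.595) = 2.6807, so r = 2.6807/2.5 = 1.0723.

1.072 per year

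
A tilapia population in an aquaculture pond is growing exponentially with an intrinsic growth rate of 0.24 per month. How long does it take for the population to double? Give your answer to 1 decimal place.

2.9 months

Doubling time t_d = ln(2)/r = 0.6931/0.24 = 2.8881.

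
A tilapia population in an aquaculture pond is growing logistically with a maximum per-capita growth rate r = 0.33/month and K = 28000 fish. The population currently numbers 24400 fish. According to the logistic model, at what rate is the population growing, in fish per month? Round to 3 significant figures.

1040 fish per month

dN/dt = rN(1 − N/K) = 0.33 × 24400 × (1 − 24400/28000).
1 − 24400/28000 = 0.12857; dN/dt = 0.33 × 24400 × 0.12857 = 1035.3.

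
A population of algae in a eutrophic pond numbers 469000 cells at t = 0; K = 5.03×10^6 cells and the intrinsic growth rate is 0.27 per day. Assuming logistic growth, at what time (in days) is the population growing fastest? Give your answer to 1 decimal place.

8.4 days

Logistic growth is fastest at N = K/2 = 2.515×10^6.
A = (K − N₀)/N₀ = 9.7249. Set K/(1 + A·e^(−rt)) = K/2 → A·e^(−rt) = 1.
e^(−0.27t) = 1/9.7249 = 0.102828, so t = ln(9.7249)/0.27 = 2.2747/0.27 = 8.4248.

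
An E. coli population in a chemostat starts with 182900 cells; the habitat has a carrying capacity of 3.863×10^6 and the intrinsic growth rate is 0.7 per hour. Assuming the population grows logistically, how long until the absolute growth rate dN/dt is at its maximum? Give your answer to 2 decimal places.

Logistic growth is fastest at N = K/2 = 1.9315×10^6.
A = (K − N₀)/N₀ = 20.121. Set K/(1 + A·e^(−rt)) = K/2 → A·e^(−rt) = 1.
e^(−0.7t) = 1/20.121 = 0.0496997, so t = ln(20.121)/0.7 = 3.0018/0.7 = 4.2882.

4.29 hours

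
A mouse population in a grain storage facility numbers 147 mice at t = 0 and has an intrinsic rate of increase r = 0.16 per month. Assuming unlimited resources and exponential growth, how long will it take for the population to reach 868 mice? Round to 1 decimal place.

Set N₀·e^(rt) = 868: e^(0.16·t) = 868/147 = 5.9048.
0.16·t = ln(5.9048) = 1.7758, so t = 1.7758/0.16 = 11.098.

11.1 months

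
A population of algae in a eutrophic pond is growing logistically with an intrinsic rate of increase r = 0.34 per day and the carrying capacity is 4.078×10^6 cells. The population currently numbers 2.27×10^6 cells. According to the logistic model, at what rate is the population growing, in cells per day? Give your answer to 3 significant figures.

342000 cells per day

dN/dt = rN(1 − N/K) = 0.34 × 2.27×10^6 × (1 − 2.27×10^6/4.078×10^6).
1 − 2.27×10^6/4.078×10^6 = 0.44335; dN/dt = 0.34 × 2.27×10^6 × 0.44335 = 3.42181×10^5.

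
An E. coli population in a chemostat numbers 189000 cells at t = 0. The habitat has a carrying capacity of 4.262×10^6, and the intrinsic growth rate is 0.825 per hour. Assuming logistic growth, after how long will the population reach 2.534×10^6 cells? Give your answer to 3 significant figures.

A = (K − N₀)/N₀ = (4.262×10^6 − 189000)/189000 = 21.55.
Solve 4.262×10^6/(1 + 21.55·e^(−0.825t)) = 2.534×10^6: 1 + 21.55·e^(−0.825t) = 1.6819, so e^(−0.825t) = 0.0316435.
−0.825·t = ln(0.0316435) = -3.4532, so t = 3.4532/0.825 = 4.1857.

4.19 hours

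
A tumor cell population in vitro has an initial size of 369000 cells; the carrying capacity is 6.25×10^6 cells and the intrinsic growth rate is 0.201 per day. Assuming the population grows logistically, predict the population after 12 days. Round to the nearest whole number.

A = (K − N₀)/N₀ = (6.25×10^6 − 369000)/369000 = 15.938.
N(t) = K/(1 + A·e^(−rt)) = 6.25×10^6/(1 + 15.938×e^(−0.201×12)).
e^(−2.412) = 0.089636; denominator = 1 + 15.938×0.089636 = 2.4286.
N = 6.25×10^6/2.4286 = 2.573514×10^6.

2573514 cells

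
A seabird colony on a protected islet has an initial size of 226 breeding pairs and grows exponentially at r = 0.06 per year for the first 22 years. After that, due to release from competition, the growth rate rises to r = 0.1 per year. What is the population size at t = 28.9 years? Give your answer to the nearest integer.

Phase 1: N(22) = 226·e^(0.06×22) = 226·e^1.32 = 846.013.
Phase 2 runs for 28.9 − 22 = 6.9 years at r = 0.1.
N(28.9) = 846.013·e^(0.1×6.9) = 846.013·e^0.69 = 1686.71.

1687 breeding pairs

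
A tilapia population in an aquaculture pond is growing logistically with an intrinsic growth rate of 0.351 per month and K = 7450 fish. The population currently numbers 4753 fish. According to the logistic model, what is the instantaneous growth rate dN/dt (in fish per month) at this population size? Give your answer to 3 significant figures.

dN/dt = rN(1 − N/K) = 0.351 × 4753 × (1 − 4753/7450).
1 − 4753/7450 = 0.36201; dN/dt = 0.351 × 4753 × 0.36201 = 603.95.

604 fish per month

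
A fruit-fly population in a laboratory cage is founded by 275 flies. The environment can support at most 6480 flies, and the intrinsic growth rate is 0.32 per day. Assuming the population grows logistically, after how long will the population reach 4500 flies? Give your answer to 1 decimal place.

12.3 days

A = (K − N₀)/N₀ = (6480 − 275)/275 = 22.564.
Solve 6480/(1 + 22.564·e^(−0.32t)) = 4500: 1 + 22.564·e^(−0.32t) = 1.44, so e^(−0.32t) = 0.0195004.
−0.32·t = ln(0.0195004) = -3.9373, so t = 3.9373/0.32 = 12.304.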